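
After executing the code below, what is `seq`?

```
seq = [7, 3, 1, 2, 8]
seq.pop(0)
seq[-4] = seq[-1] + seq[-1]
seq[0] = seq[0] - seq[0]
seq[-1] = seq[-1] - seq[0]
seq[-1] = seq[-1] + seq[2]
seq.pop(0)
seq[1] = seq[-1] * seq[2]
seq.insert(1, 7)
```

[1, 7, 100, 10]

pop(0) removes 7 → [3, 1, 2, 8]
seq[-4] = seq[-1]+seq[-1] = 8+8 = 16 → [16, 1, 2, 8]
seq[0] = seq[0]-seq[0] = 16-16 = 0 → [0, 1, 2, 8]
seq[-1] = seq[-1]-seq[0] = 8-0 = 8 → [0, 1, 2, 8]
seq[-1] = seq[-1]+seq[2] = 8+2 = 10 → [0, 1, 2, 10]
pop(0) removes 0 → [1, 2, 10]
seq[1] = seq[-1]*seq[2] = 10*10 = 100 → [1, 100, 10]
insert 7 at 1 → [1, 7, 100, 10]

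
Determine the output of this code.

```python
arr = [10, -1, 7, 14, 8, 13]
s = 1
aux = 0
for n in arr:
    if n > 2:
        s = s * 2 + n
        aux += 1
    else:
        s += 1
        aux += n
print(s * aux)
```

1396

n=10: >2, s = 1*2+10 = 12; aux=1
n=-1: not >2, s = 12+1 = 13; aux=0
n=7: >2, s = 13*2+7 = 33; aux=1
n=14: >2, s = 33*2+14 = 80; aux=2
n=8: >2, s = 80*2+8 = 168; aux=3
n=13: >2, s = 168*2+13 = 349; aux=4
s*aux = 349*4 = 1396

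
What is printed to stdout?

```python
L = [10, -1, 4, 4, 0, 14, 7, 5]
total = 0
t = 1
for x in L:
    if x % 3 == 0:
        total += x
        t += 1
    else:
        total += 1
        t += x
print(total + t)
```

52

x=10: not %3==0, total = 0+1 = 1; t=11
x=-1: not %3==0, total = 1+1 = 2; t=10
x=4: not %3==0, total = 2+1 = 3; t=14
x=4: not %3==0, total = 3+1 = 4; t=18
x=0: %3==0, total = 4+0 = 4; t=19
x=14: not %3==0, total = 4+1 = 5; t=33
x=7: not %3==0, total = 5+1 = 6; t=40
x=5: not %3==0, total = 6+1 = 7; t=45
total+t = 7+45 = 52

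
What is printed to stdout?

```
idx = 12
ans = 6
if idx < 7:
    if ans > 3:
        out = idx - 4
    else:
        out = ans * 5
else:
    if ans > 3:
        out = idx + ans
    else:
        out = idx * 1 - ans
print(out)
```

18

idx=12, ans=6
idx < 7 is False; ans > 3 is True
→ out = idx + ans = 18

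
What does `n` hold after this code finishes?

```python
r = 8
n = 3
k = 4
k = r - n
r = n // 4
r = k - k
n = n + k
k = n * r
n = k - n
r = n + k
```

k = 8-3 = 5
r = 3//4 = 0
r = 5-5 = 0
n = 3+5 = 8
k = 8*0 = 0
n = 0-8 = -8
r = (-8)+0 = -8

-8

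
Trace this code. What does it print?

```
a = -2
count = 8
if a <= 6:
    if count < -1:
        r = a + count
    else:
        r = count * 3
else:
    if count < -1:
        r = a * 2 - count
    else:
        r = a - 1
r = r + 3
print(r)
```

27

a=-2, count=8
a <= 6 is True; count < -1 is False
→ r = count * 3 = 24
r = 24+3 = 27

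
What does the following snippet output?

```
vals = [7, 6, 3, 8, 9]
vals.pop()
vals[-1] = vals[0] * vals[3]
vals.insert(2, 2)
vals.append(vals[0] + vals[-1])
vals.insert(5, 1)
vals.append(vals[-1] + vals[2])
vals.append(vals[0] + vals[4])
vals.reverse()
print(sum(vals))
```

266

pop() removes 9 → [7, 6, 3, 8]
vals[-1] = vals[0]*vals[3] = 7*8 = 56 → [7, 6, 3, 56]
insert 2 at 2 → [7, 6, 2, 3, 56]
append vals[0]+vals[-1] = 7+56 = 63 → [7, 6, 2, 3, 56, 63]
insert 1 at 5 → [7, 6, 2, 3, 56, 1, 63]
append vals[-1]+vals[2] = 63+2 = 65 → [7, 6, 2, 3, 56, 1, 63, 65]
append vals[0]+vals[4] = 7+56 = 63 → [7, 6, 2, 3, 56, 1, 63, 65, 63]
reverse → [63, 65, 63, 1, 56, 3, 2, 6, 7]
sum = 266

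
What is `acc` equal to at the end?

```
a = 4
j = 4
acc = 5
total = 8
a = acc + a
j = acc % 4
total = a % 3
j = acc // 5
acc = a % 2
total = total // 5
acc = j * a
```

a = 5+4 = 9
j = 5%4 = 1
total = 9%3 = 0
j = 5//5 = 1
acc = 9%2 = 1
total = 0//5 = 0
acc = 1*9 = 9

9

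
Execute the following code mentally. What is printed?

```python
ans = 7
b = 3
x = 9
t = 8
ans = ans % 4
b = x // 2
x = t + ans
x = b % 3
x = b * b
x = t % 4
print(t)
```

ans = 7%4 = 3
b = 9//2 = 4
x = 8+3 = 11
x = 4%3 = 1
x = 4*4 = 16
x = 8%4 = 0

8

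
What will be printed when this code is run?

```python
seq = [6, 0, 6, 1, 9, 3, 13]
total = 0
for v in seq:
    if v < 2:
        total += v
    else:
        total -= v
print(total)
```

-36

v=6: not <2, total = 0-6 = -6
v=0: <2, total = (-6)+0 = -6
v=6: not <2, total = (-6)-6 = -12
v=1: <2, total = (-12)+1 = -11
v=9: not <2, total = (-11)-9 = -20
v=3: not <2, total = (-20)-3 = -23
v=13: not <2, total = (-23)-13 = -36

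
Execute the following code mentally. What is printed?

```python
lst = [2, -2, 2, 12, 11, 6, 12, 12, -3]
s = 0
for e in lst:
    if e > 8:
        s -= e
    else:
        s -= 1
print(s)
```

-52

e=2: not >8, s = 0-1 = -1
e=-2: not >8, s = (-1)-1 = -2
e=2: not >8, s = (-2)-1 = -3
e=12: >8, s = (-3)-12 = -15
e=11: >8, s = (-15)-11 = -26
e=6: not >8, s = (-26)-1 = -27
e=12: >8, s = (-27)-12 = -39
e=12: >8, s = (-39)-12 = -51
e=-3: not >8, s = (-51)-1 = -52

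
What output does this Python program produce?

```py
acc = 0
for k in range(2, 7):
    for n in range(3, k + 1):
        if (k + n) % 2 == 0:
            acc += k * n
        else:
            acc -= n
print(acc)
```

110

k=3,n=3: even sum, acc = 0+9 = 9
k=4,n=3: odd sum, acc = 9-3 = 6
k=4,n=4: even sum, acc = 6+16 = 22
k=5,n=3: even sum, acc = 22+15 = 37
k=5,n=4: odd sum, acc = 37-4 = 33
k=5,n=5: even sum, acc = 33+25 = 58
k=6,n=3: odd sum, acc = 58-3 = 55
k=6,n=4: even sum, acc = 55+24 = 79
k=6,n=5: odd sum, acc = 79-5 = 74
k=6,n=6: even sum, acc = 74+36 = 110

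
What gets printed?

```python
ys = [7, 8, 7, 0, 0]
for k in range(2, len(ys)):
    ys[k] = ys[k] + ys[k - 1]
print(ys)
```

k=2: ys[2] = 7+8 = 15 → [7, 8, 15, 0, 0]
k=3: ys[3] = 0+15 = 15 → [7, 8, 15, 15, 0]
k=4: ys[4] = 0+15 = 15 → [7, 8, 15, 15, 15]

[7, 8, 15, 15, 15]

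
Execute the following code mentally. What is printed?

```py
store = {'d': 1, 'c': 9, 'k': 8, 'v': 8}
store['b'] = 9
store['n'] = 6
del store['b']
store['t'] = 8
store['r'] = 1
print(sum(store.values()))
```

store['b'] = 9 → {'d': 1, 'c': 9, 'k': 8, 'v': 8, 'b': 9}
store['n'] = 6 → {'d': 1, 'c': 9, 'k': 8, 'v': 8, 'b': 9, 'n': 6}
del 'b' → {'d': 1, 'c': 9, 'k': 8, 'v': 8, 'n': 6}
store['t'] = 8 → {'d': 1, 'c': 9, 'k': 8, 'v': 8, 'n': 6, 't': 8}
store['r'] = 1 → {'d': 1, 'c': 9, 'k': 8, 'v': 8, 'n': 6, 't': 8, 'r': 1}
sum of values = 41

41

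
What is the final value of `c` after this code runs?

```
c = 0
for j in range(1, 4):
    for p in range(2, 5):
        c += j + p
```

j=1,p=2: c = 0+3 = 3
j=1,p=3: c = 3+4 = 7
j=1,p=4: c = 7+5 = 12
j=2,p=2: c = 12+4 = 16
j=2,p=3: c = 16+5 = 21
j=2,p=4: c = 21+6 = 27
j=3,p=2: c = 27+5 = 32
j=3,p=3: c = 32+6 = 38
j=3,p=4: c = 38+7 = 45

45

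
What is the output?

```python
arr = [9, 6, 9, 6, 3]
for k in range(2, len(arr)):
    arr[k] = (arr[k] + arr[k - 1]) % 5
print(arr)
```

k=2: arr[2] = (9+6)%5 = 0 → [9, 6, 0, 6, 3]
k=3: arr[3] = (6+0)%5 = 1 → [9, 6, 0, 1, 3]
k=4: arr[4] = (3+1)%5 = 4 → [9, 6, 0, 1, 4]

[9, 6, 0, 1, 4]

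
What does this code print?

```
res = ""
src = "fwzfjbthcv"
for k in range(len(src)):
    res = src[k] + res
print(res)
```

k=0: prepend 'f' → 'f'
k=1: prepend 'w' → 'wf'
k=2: prepend 'z' → 'zwf'
k=3: prepend 'f' → 'fzwf'
k=4: prepend 'j' → 'jfzwf'
k=5: prepend 'b' → 'bjfzwf'
k=6: prepend 't' → 'tbjfzwf'
k=7: prepend 'h' → 'htbjfzwf'
k=8: prepend 'c' → 'chtbjfzwf'
k=9: prepend 'v' → 'vchtbjfzwf'

vchtbjfzwf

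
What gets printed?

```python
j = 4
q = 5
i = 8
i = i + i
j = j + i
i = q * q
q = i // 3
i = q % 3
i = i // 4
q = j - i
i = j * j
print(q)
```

20

i = 8+8 = 16
j = 4+16 = 20
i = 5*5 = 25
q = 25//3 = 8
i = 8%3 = 2
i = 2//4 = 0
q = 20-0 = 20
i = 20*20 = 400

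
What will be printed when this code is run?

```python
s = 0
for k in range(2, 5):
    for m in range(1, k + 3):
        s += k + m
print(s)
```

93

k=2,m=1: s = 0+3 = 3
k=2,m=2: s = 3+4 = 7
k=2,m=3: s = 7+5 = 12
k=2,m=4: s = 12+6 = 18
k=3,m=1: s = 18+4 = 22
k=3,m=2: s = 22+5 = 27
k=3,m=3: s = 27+6 = 33
k=3,m=4: s = 33+7 = 40
k=3,m=5: s = 40+8 = 48
k=4,m=1: s = 48+5 = 53
k=4,m=2: s = 53+6 = 59
k=4,m=3: s = 59+7 = 66
k=4,m=4: s = 66+8 = 74
k=4,m=5: s = 74+9 = 83
k=4,m=6: s = 83+10 = 93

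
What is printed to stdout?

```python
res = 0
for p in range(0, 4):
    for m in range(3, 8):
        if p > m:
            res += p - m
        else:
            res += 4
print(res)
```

p=0,m=3: not 0>3, res = 0+4 = 4
p=0,m=4: not 0>4, res = 4+4 = 8
p=0,m=5: not 0>5, res = 8+4 = 12
p=0,m=6: not 0>6, res = 12+4 = 16
p=0,m=7: not 0>7, res = 16+4 = 20
p=1,m=3: not 1>3, res = 20+4 = 24
p=1,m=4: not 1>4, res = 24+4 = 28
p=1,m=5: not 1>5, res = 28+4 = 32
p=1,m=6: not 1>6, res = 32+4 = 36
p=1,m=7: not 1>7, res = 36+4 = 40
p=2,m=3: not 2>3, res = 40+4 = 44
p=2,m=4: not 2>4, res = 44+4 = 48
p=2,m=5: not 2>5, res = 48+4 = 52
p=2,m=6: not 2>6, res = 52+4 = 56
p=2,m=7: not 2>7, res = 56+4 = 60
p=3,m=3: not 3>3, res = 60+4 = 64
p=3,m=4: not 3>4, res = 64+4 = 68
p=3,m=5: not 3>5, res = 68+4 = 72
p=3,m=6: not 3>6, res = 72+4 = 76
p=3,m=7: not 3>7, res = 76+4 = 80

80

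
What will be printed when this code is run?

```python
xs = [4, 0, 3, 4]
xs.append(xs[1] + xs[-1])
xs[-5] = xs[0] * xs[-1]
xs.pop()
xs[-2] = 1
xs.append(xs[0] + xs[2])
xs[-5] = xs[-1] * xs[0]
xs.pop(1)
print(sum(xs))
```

294

append xs[1]+xs[-1] = 0+4 = 4 → [4, 0, 3, 4, 4]
xs[-5] = xs[0]*xs[-1] = 4*4 = 16 → [16, 0, 3, 4, 4]
pop() removes 4 → [16, 0, 3, 4]
xs[-2] = 1 → [16, 0, 1, 4]
append xs[0]+xs[2] = 16+1 = 17 → [16, 0, 1, 4, 17]
xs[-5] = xs[-1]*xs[0] = 17*16 = 272 → [272, 0, 1, 4, 17]
pop(1) removes 0 → [272, 1, 4, 17]
sum = 294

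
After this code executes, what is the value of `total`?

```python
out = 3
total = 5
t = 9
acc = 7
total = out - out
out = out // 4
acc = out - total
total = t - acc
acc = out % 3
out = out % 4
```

total = 3-3 = 0
out = 3//4 = 0
acc = 0-0 = 0
total = 9-0 = 9
acc = 0%3 = 0
out = 0%4 = 0

9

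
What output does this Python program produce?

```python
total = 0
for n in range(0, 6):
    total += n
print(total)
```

15

n=0: total = 0+0 = 0
n=1: total = 0+1 = 1
n=2: total = 1+2 = 3
n=3: total = 3+3 = 6
n=4: total = 6+4 = 10
n=5: total = 10+5 = 15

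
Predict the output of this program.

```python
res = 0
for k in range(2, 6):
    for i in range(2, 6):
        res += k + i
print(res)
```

112

k=2,i=2: res = 0+4 = 4
k=2,i=3: res = 4+5 = 9
k=2,i=4: res = 9+6 = 15
k=2,i=5: res = 15+7 = 22
k=3,i=2: res = 22+5 = 27
k=3,i=3: res = 27+6 = 33
k=3,i=4: res = 33+7 = 40
k=3,i=5: res = 40+8 = 48
k=4,i=2: res = 48+6 = 54
k=4,i=3: res = 54+7 = 61
k=4,i=4: res = 61+8 = 69
k=4,i=5: res = 69+9 = 78
k=5,i=2: res = 78+7 = 85
k=5,i=3: res = 85+8 = 93
k=5,i=4: res = 93+9 = 102
k=5,i=5: res = 102+10 = 112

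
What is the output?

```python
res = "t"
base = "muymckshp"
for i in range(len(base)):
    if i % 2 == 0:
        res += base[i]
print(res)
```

i=0: add 'm' → 'tm'
i=1: skip
i=2: add 'y' → 'tmy'
i=3: skip
i=4: add 'c' → 'tmyc'
i=5: skip
i=6: add 's' → 'tmycs'
i=7: skip
i=8: add 'p' → 'tmycsp'

tmycsp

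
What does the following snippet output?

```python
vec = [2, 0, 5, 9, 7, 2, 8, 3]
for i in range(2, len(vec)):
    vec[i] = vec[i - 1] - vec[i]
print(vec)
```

i=2: vec[2] = 0-5 = -5 → [2, 0, -5, 9, 7, 2, 8, 3]
i=3: vec[3] = (-5)-9 = -14 → [2, 0, -5, -14, 7, 2, 8, 3]
i=4: vec[4] = (-14)-7 = -21 → [2, 0, -5, -14, -21, 2, 8, 3]
i=5: vec[5] = (-21)-2 = -23 → [2, 0, -5, -14, -21, -23, 8, 3]
i=6: vec[6] = (-23)-8 = -31 → [2, 0, -5, -14, -21, -23, -31, 3]
i=7: vec[7] = (-31)-3 = -34 → [2, 0, -5, -14, -21, -23, -31, -34]

[2, 0, -5, -14, -21, -23, -31, -34]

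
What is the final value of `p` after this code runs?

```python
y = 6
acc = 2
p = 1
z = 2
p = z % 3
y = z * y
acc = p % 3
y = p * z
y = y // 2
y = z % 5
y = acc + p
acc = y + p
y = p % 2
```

2

p = 2%3 = 2
y = 2*6 = 12
acc = 2%3 = 2
y = 2*2 = 4
y = 4//2 = 2
y = 2%5 = 2
y = 2+2 = 4
acc = 4+2 = 6
y = 2%2 = 0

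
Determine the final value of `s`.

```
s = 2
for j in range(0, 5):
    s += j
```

12

j=0: s = 2+0 = 2
j=1: s = 2+1 = 3
j=2: s = 3+2 = 5
j=3: s = 5+3 = 8
j=4: s = 8+4 = 12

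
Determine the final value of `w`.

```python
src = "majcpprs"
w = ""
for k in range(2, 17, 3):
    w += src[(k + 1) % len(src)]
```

'craps'

k=2: add src[3]='c' → 'c'
k=5: add src[6]='r' → 'cr'
k=8: add src[1]='a' → 'cra'
k=11: add src[4]='p' → 'crap'
k=14: add src[7]='s' → 'craps'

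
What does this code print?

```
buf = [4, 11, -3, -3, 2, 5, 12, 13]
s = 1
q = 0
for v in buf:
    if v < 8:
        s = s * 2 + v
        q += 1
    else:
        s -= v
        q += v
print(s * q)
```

-5412

v=4: <8, s = 1*2+4 = 6; q=1
v=11: not <8, s = 6-11 = -5; q=12
v=-3: <8, s = (-5)*2+(-3) = -13; q=13
v=-3: <8, s = (-13)*2+(-3) = -29; q=14
v=2: <8, s = (-29)*2+2 = -56; q=15
v=5: <8, s = (-56)*2+5 = -107; q=16
v=12: not <8, s = (-107)-12 = -119; q=28
v=13: not <8, s = (-119)-13 = -132; q=41
s*q = (-132)*41 = -5412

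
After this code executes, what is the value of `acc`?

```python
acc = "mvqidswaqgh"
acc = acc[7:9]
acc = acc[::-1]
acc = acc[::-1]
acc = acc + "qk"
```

slice [7:9] → 'aq'
reverse → 'qa'
reverse → 'aq'
+ 'qk' → 'aqqk'

'aqqk'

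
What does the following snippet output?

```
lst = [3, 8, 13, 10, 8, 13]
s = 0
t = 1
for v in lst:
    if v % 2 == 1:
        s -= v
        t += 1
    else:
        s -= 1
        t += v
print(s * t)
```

-960

v=3: odd, s = 0-3 = -3; t=2
v=8: not odd, s = (-3)-1 = -4; t=10
v=13: odd, s = (-4)-13 = -17; t=11
v=10: not odd, s = (-17)-1 = -18; t=21
v=8: not odd, s = (-18)-1 = -19; t=29
v=13: odd, s = (-19)-13 = -32; t=30
s*t = (-32)*30 = -960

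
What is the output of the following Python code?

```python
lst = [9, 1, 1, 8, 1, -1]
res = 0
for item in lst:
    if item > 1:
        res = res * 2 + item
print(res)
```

item=9: >1, res = 0*2+9 = 9
item=1: not >1
item=1: not >1
item=8: >1, res = 9*2+8 = 26
item=1: not >1
item=-1: not >1

26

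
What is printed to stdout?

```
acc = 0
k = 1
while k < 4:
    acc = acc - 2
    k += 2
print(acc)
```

k=1: acc = 0-2 = -2
k=3: acc = (-2)-2 = -4

-4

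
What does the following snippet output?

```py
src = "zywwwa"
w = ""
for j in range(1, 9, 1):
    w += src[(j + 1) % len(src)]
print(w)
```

wwwazyww

j=1: add src[2]='w' → 'w'
j=2: add src[3]='w' → 'ww'
j=3: add src[4]='w' → 'www'
j=4: add src[5]='a' → 'wwwa'
j=5: add src[0]='z' → 'wwwaz'
j=6: add src[1]='y' → 'wwwazy'
j=7: add src[2]='w' → 'wwwazyw'
j=8: add src[3]='w' → 'wwwazyww'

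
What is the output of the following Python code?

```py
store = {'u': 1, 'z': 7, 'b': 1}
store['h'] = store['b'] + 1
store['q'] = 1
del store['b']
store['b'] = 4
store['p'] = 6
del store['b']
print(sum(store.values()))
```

store['h'] = store['b']+1 = 2 → {'u': 1, 'z': 7, 'b': 1, 'h': 2}
store['q'] = 1 → {'u': 1, 'z': 7, 'b': 1, 'h': 2, 'q': 1}
del 'b' → {'u': 1, 'z': 7, 'h': 2, 'q': 1}
store['b'] = 4 → {'u': 1, 'z': 7, 'h': 2, 'q': 1, 'b': 4}
store['p'] = 6 → {'u': 1, 'z': 7, 'h': 2, 'q': 1, 'b': 4, 'p': 6}
del 'b' → {'u': 1, 'z': 7, 'h': 2, 'q': 1, 'p': 6}
sum of values = 17

17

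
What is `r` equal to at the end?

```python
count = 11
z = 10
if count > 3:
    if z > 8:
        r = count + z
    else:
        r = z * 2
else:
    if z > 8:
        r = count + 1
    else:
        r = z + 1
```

21

count=11, z=10
count > 3 is True; z > 8 is True
→ r = count + z = 21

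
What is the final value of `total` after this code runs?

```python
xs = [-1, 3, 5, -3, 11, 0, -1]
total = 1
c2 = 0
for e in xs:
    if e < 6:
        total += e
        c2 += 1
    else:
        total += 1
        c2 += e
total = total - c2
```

e=-1: <6, total = 1+(-1) = 0; c2=1
e=3: <6, total = 0+3 = 3; c2=2
e=5: <6, total = 3+5 = 8; c2=3
e=-3: <6, total = 8+(-3) = 5; c2=4
e=11: not <6, total = 5+1 = 6; c2=15
e=0: <6, total = 6+0 = 6; c2=16
e=-1: <6, total = 6+(-1) = 5; c2=17
total-c2 = 5-17 = -12

-12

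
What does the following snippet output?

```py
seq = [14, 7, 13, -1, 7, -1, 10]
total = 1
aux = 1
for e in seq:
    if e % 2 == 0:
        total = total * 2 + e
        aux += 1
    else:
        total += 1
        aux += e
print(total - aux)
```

24

e=14: even, total = 1*2+14 = 16; aux=2
e=7: not even, total = 16+1 = 17; aux=9
e=13: not even, total = 17+1 = 18; aux=22
e=-1: not even, total = 18+1 = 19; aux=21
e=7: not even, total = 19+1 = 20; aux=28
e=-1: not even, total = 20+1 = 21; aux=27
e=10: even, total = 21*2+10 = 52; aux=28
total-aux = 52-28 = 24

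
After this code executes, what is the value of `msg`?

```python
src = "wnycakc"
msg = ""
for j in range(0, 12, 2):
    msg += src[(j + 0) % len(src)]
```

'wyacnc'

j=0: add src[0]='w' → 'w'
j=2: add src[2]='y' → 'wy'
j=4: add src[4]='a' → 'wya'
j=6: add src[6]='c' → 'wyac'
j=8: add src[1]='n' → 'wyacn'
j=10: add src[3]='c' → 'wyacnc'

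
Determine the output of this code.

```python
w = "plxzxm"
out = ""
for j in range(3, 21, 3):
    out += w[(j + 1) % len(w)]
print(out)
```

j=3: add w[4]='x' → 'x'
j=6: add w[1]='l' → 'xl'
j=9: add w[4]='x' → 'xlx'
j=12: add w[1]='l' → 'xlxl'
j=15: add w[4]='x' → 'xlxlx'
j=18: add w[1]='l' → 'xlxlxl'

xlxlxl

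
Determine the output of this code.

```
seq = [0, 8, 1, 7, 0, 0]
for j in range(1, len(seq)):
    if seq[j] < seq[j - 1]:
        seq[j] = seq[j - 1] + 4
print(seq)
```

j=1: 8>=0, unchanged → [0, 8, 1, 7, 0, 0]
j=2: 1<8, seq[2] = 8+4 = 12 → [0, 8, 12, 7, 0, 0]
j=3: 7<12, seq[3] = 12+4 = 16 → [0, 8, 12, 16, 0, 0]
j=4: 0<16, seq[4] = 16+4 = 20 → [0, 8, 12, 16, 20, 0]
j=5: 0<20, seq[5] = 20+4 = 24 → [0, 8, 12, 16, 20, 24]

[0, 8, 12, 16, 20, 24]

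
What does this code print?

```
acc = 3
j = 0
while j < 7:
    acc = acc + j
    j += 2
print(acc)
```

15

j=0: acc = 3+0 = 3
j=2: acc = 3+2 = 5
j=4: acc = 5+4 = 9
j=6: acc = 9+6 = 15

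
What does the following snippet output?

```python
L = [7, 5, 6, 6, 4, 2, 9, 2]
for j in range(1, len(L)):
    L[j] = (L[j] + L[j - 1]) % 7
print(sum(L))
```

j=1: L[1] = (5+7)%7 = 5 → [7, 5, 6, 6, 4, 2, 9, 2]
j=2: L[2] = (6+5)%7 = 4 → [7, 5, 4, 6, 4, 2, 9, 2]
j=3: L[3] = (6+4)%7 = 3 → [7, 5, 4, 3, 4, 2, 9, 2]
j=4: L[4] = (4+3)%7 = 0 → [7, 5, 4, 3, 0, 2, 9, 2]
j=5: L[5] = (2+0)%7 = 2 → [7, 5, 4, 3, 0, 2, 9, 2]
j=6: L[6] = (9+2)%7 = 4 → [7, 5, 4, 3, 0, 2, 4, 2]
j=7: L[7] = (2+4)%7 = 6 → [7, 5, 4, 3, 0, 2, 4, 6]
sum = 31

31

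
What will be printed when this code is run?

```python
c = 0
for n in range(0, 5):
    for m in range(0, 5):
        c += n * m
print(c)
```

n=0,m=0: c = 0+0 = 0
n=0,m=1: c = 0+0 = 0
n=0,m=2: c = 0+0 = 0
n=0,m=3: c = 0+0 = 0
n=0,m=4: c = 0+0 = 0
n=1,m=0: c = 0+0 = 0
n=1,m=1: c = 0+1 = 1
n=1,m=2: c = 1+2 = 3
n=1,m=3: c = 3+3 = 6
n=1,m=4: c = 6+4 = 10
n=2,m=0: c = 10+0 = 10
n=2,m=1: c = 10+2 = 12
n=2,m=2: c = 12+4 = 16
n=2,m=3: c = 16+6 = 22
n=2,m=4: c = 22+8 = 30
n=3,m=0: c = 30+0 = 30
n=3,m=1: c = 30+3 = 33
n=3,m=2: c = 33+6 = 39
n=3,m=3: c = 39+9 = 48
n=3,m=4: c = 48+12 = 60
n=4,m=0: c = 60+0 = 60
n=4,m=1: c = 60+4 = 64
n=4,m=2: c = 64+8 = 72
n=4,m=3: c = 72+12 = 84
n=4,m=4: c = 84+16 = 100

100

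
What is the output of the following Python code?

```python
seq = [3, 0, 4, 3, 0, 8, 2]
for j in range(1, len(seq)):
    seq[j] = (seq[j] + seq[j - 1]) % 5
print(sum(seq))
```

j=1: seq[1] = (0+3)%5 = 3 → [3, 3, 4, 3, 0, 8, 2]
j=2: seq[2] = (4+3)%5 = 2 → [3, 3, 2, 3, 0, 8, 2]
j=3: seq[3] = (3+2)%5 = 0 → [3, 3, 2, 0, 0, 8, 2]
j=4: seq[4] = (0+0)%5 = 0 → [3, 3, 2, 0, 0, 8, 2]
j=5: seq[5] = (8+0)%5 = 3 → [3, 3, 2, 0, 0, 3, 2]
j=6: seq[6] = (2+3)%5 = 0 → [3, 3, 2, 0, 0, 3, 0]
sum = 11

11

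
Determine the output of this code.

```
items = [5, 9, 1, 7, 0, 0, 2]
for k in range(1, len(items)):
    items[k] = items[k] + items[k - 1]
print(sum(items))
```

k=1: items[1] = 9+5 = 14 → [5, 14, 1, 7, 0, 0, 2]
k=2: items[2] = 1+14 = 15 → [5, 14, 15, 7, 0, 0, 2]
k=3: items[3] = 7+15 = 22 → [5, 14, 15, 22, 0, 0, 2]
k=4: items[4] = 0+22 = 22 → [5, 14, 15, 22, 22, 0, 2]
k=5: items[5] = 0+22 = 22 → [5, 14, 15, 22, 22, 22, 2]
k=6: items[6] = 2+22 = 24 → [5, 14, 15, 22, 22, 22, 24]
sum = 124

124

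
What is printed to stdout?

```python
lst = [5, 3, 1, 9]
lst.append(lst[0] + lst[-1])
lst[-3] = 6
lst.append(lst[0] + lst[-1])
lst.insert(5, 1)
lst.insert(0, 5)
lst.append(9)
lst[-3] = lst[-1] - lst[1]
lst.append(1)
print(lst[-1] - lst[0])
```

-4

append lst[0]+lst[-1] = 5+9 = 14 → [5, 3, 1, 9, 14]
lst[-3] = 6 → [5, 3, 6, 9, 14]
append lst[0]+lst[-1] = 5+14 = 19 → [5, 3, 6, 9, 14, 19]
insert 1 at 5 → [5, 3, 6, 9, 14, 1, 19]
insert 5 at 0 → [5, 5, 3, 6, 9, 14, 1, 19]
append 9 → [5, 5, 3, 6, 9, 14, 1, 19, 9]
lst[-3] = lst[-1]-lst[1] = 9-5 = 4 → [5, 5, 3, 6, 9, 14, 4, 19, 9]
append 1 → [5, 5, 3, 6, 9, 14, 4, 19, 9, 1]
lst[-1]-lst[0] = 1-5 = -4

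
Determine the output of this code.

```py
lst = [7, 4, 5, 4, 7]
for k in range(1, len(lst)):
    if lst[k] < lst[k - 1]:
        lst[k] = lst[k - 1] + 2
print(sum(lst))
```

k=1: 4<7, lst[1] = 7+2 = 9 → [7, 9, 5, 4, 7]
k=2: 5<9, lst[2] = 9+2 = 11 → [7, 9, 11, 4, 7]
k=3: 4<11, lst[3] = 11+2 = 13 → [7, 9, 11, 13, 7]
k=4: 7<13, lst[4] = 13+2 = 15 → [7, 9, 11, 13, 15]
sum = 55

55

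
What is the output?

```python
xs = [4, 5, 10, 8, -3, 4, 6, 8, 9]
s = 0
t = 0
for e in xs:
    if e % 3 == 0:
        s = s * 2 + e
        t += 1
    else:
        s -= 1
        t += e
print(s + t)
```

13

e=4: not %3==0, s = 0-1 = -1; t=4
e=5: not %3==0, s = (-1)-1 = -2; t=9
e=10: not %3==0, s = (-2)-1 = -3; t=19
e=8: not %3==0, s = (-3)-1 = -4; t=27
e=-3: %3==0, s = (-4)*2+(-3) = -11; t=28
e=4: not %3==0, s = (-11)-1 = -12; t=32
e=6: %3==0, s = (-12)*2+6 = -18; t=33
e=8: not %3==0, s = (-18)-1 = -19; t=41
e=9: %3==0, s = (-19)*2+9 = -29; t=42
s+t = (-29)+42 = 13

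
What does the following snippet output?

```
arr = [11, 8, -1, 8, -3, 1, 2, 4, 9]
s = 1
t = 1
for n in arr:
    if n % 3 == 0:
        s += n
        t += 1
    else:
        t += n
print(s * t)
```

252

n=11: not %3==0; t=12
n=8: not %3==0; t=20
n=-1: not %3==0; t=19
n=8: not %3==0; t=27
n=-3: %3==0, s = 1+(-3) = -2; t=28
n=1: not %3==0; t=29
n=2: not %3==0; t=31
n=4: not %3==0; t=35
n=9: %3==0, s = (-2)+9 = 7; t=36
s*t = 7*36 = 252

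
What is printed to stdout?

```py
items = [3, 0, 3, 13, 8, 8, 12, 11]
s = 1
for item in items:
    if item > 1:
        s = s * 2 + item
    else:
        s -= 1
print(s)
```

691

item=3: >1, s = 1*2+3 = 5
item=0: not >1, s = 5-1 = 4
item=3: >1, s = 4*2+3 = 11
item=13: >1, s = 11*2+13 = 35
item=8: >1, s = 35*2+8 = 78
item=8: >1, s = 78*2+8 = 164
item=12: >1, s = 164*2+12 = 340
item=11: >1, s = 340*2+11 = 691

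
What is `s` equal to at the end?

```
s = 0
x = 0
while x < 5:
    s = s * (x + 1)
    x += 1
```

0

x=0: s = 0*1 = 0
x=1: s = 0*2 = 0
x=2: s = 0*3 = 0
x=3: s = 0*4 = 0
x=4: s = 0*5 = 0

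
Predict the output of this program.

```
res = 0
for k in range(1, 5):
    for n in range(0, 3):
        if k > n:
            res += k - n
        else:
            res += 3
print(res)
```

k=1,n=0: 1>0, res = 0+1 = 1
k=1,n=1: not 1>1, res = 1+3 = 4
k=1,n=2: not 1>2, res = 4+3 = 7
k=2,n=0: 2>0, res = 7+2 = 9
k=2,n=1: 2>1, res = 9+1 = 10
k=2,n=2: not 2>2, res = 10+3 = 13
k=3,n=0: 3>0, res = 13+3 = 16
k=3,n=1: 3>1, res = 16+2 = 18
k=3,n=2: 3>2, res = 18+1 = 19
k=4,n=0: 4>0, res = 19+4 = 23
k=4,n=1: 4>1, res = 23+3 = 26
k=4,n=2: 4>2, res = 26+2 = 28

28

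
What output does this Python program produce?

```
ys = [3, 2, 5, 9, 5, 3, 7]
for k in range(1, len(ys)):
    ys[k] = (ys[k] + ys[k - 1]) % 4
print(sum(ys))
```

14

k=1: ys[1] = (2+3)%4 = 1 → [3, 1, 5, 9, 5, 3, 7]
k=2: ys[2] = (5+1)%4 = 2 → [3, 1, 2, 9, 5, 3, 7]
k=3: ys[3] = (9+2)%4 = 3 → [3, 1, 2, 3, 5, 3, 7]
k=4: ys[4] = (5+3)%4 = 0 → [3, 1, 2, 3, 0, 3, 7]
k=5: ys[5] = (3+0)%4 = 3 → [3, 1, 2, 3, 0, 3, 7]
k=6: ys[6] = (7+3)%4 = 2 → [3, 1, 2, 3, 0, 3, 2]
sum = 14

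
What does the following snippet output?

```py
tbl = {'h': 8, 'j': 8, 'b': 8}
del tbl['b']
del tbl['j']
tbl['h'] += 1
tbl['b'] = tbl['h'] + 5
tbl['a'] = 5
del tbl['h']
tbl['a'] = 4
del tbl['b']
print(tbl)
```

del 'b' → {'h': 8, 'j': 8}
del 'j' → {'h': 8}
tbl['h'] = 8+1 = 9 → {'h': 9}
tbl['b'] = tbl['h']+5 = 14 → {'h': 9, 'b': 14}
tbl['a'] = 5 → {'h': 9, 'b': 14, 'a': 5}
del 'h' → {'b': 14, 'a': 5}
tbl['a'] = 4 → {'b': 14, 'a': 4}
del 'b' → {'a': 4}

{'a': 4}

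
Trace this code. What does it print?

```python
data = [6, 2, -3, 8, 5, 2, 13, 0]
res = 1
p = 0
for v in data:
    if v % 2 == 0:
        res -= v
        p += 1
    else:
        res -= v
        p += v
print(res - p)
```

v=6: even, res = 1-6 = -5; p=1
v=2: even, res = (-5)-2 = -7; p=2
v=-3: not even, res = (-7)-(-3) = -4; p=-1
v=8: even, res = (-4)-8 = -12; p=0
v=5: not even, res = (-12)-5 = -17; p=5
v=2: even, res = (-17)-2 = -19; p=6
v=13: not even, res = (-19)-13 = -32; p=19
v=0: even, res = (-32)-0 = -32; p=20
res-p = (-32)-20 = -52

-52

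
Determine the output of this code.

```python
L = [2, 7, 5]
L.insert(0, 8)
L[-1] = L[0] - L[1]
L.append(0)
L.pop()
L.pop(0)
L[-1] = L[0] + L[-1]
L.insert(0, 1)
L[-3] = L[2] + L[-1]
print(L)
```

[1, 15, 7, 8]

insert 8 at 0 → [8, 2, 7, 5]
L[-1] = L[0]-L[1] = 8-2 = 6 → [8, 2, 7, 6]
append 0 → [8, 2, 7, 6, 0]
pop() removes 0 → [8, 2, 7, 6]
pop(0) removes 8 → [2, 7, 6]
L[-1] = L[0]+L[-1] = 2+6 = 8 → [2, 7, 8]
insert 1 at 0 → [1, 2, 7, 8]
L[-3] = L[2]+L[-1] = 7+8 = 15 → [1, 15, 7, 8]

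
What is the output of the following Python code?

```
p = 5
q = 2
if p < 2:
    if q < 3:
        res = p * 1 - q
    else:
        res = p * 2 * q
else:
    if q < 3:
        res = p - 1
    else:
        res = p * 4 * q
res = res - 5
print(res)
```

-1

p=5, q=2
p < 2 is False; q < 3 is True
→ res = p - 1 = 4
res = 4-5 = -1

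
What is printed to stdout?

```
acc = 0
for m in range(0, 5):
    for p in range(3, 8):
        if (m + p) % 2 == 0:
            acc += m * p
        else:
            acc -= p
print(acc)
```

55

m=0,p=3: odd sum, acc = 0-3 = -3
m=0,p=4: even sum, acc = (-3)+0 = -3
m=0,p=5: odd sum, acc = (-3)-5 = -8
m=0,p=6: even sum, acc = (-8)+0 = -8
m=0,p=7: odd sum, acc = (-8)-7 = -15
m=1,p=3: even sum, acc = (-15)+3 = -12
m=1,p=4: odd sum, acc = (-12)-4 = -16
m=1,p=5: even sum, acc = (-16)+5 = -11
m=1,p=6: odd sum, acc = (-11)-6 = -17
m=1,p=7: even sum, acc = (-17)+7 = -10
m=2,p=3: odd sum, acc = (-10)-3 = -13
m=2,p=4: even sum, acc = (-13)+8 = -5
m=2,p=5: odd sum, acc = (-5)-5 = -10
m=2,p=6: even sum, acc = (-10)+12 = 2
m=2,p=7: odd sum, acc = 2-7 = -5
m=3,p=3: even sum, acc = (-5)+9 = 4
m=3,p=4: odd sum, acc = 4-4 = 0
m=3,p=5: even sum, acc = 0+15 = 15
m=3,p=6: odd sum, acc = 15-6 = 9
m=3,p=7: even sum, acc = 9+21 = 30
m=4,p=3: odd sum, acc = 30-3 = 27
m=4,p=4: even sum, acc = 27+16 = 43
m=4,p=5: odd sum, acc = 43-5 = 38
m=4,p=6: even sum, acc = 38+24 = 62
m=4,p=7: odd sum, acc = 62-7 = 55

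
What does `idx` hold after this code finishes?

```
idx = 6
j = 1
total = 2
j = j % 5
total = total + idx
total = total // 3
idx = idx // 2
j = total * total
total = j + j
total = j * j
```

3

j = 1%5 = 1
total = 2+6 = 8
total = 8//3 = 2
idx = 6//2 = 3
j = 2*2 = 4
total = 4+4 = 8
total = 4*4 = 16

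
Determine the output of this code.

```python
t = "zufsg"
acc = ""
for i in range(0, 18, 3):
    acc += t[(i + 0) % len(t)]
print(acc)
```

zsugfz

i=0: add t[0]='z' → 'z'
i=3: add t[3]='s' → 'zs'
i=6: add t[1]='u' → 'zsu'
i=9: add t[4]='g' → 'zsug'
i=12: add t[2]='f' → 'zsugf'
i=15: add t[0]='z' → 'zsugfz'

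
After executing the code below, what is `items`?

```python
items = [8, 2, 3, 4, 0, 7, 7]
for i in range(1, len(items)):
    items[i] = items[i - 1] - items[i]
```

i=1: items[1] = 8-2 = 6 → [8, 6, 3, 4, 0, 7, 7]
i=2: items[2] = 6-3 = 3 → [8, 6, 3, 4, 0, 7, 7]
i=3: items[3] = 3-4 = -1 → [8, 6, 3, -1, 0, 7, 7]
i=4: items[4] = (-1)-0 = -1 → [8, 6, 3, -1, -1, 7, 7]
i=5: items[5] = (-1)-7 = -8 → [8, 6, 3, -1, -1, -8, 7]
i=6: items[6] = (-8)-7 = -15 → [8, 6, 3, -1, -1, -8, -15]

[8, 6, 3, -1, -1, -8, -15]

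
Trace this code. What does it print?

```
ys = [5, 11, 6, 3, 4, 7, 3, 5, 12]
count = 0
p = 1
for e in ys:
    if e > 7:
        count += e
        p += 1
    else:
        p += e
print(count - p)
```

e=5: not >7; p=6
e=11: >7, count = 0+11 = 11; p=7
e=6: not >7; p=13
e=3: not >7; p=16
e=4: not >7; p=20
e=7: not >7; p=27
e=3: not >7; p=30
e=5: not >7; p=35
e=12: >7, count = 11+12 = 23; p=36
count-p = 23-36 = -13

-13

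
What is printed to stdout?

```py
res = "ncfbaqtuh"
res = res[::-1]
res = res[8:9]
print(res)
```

n

reverse → 'hutqabfcn'
slice [8:9] → 'n'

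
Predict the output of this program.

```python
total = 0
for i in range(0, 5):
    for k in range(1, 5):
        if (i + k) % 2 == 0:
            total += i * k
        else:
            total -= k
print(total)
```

28

i=0,k=1: odd sum, total = 0-1 = -1
i=0,k=2: even sum, total = (-1)+0 = -1
i=0,k=3: odd sum, total = (-1)-3 = -4
i=0,k=4: even sum, total = (-4)+0 = -4
i=1,k=1: even sum, total = (-4)+1 = -3
i=1,k=2: odd sum, total = (-3)-2 = -5
i=1,k=3: even sum, total = (-5)+3 = -2
i=1,k=4: odd sum, total = (-2)-4 = -6
i=2,k=1: odd sum, total = (-6)-1 = -7
i=2,k=2: even sum, total = (-7)+4 = -3
i=2,k=3: odd sum, total = (-3)-3 = -6
i=2,k=4: even sum, total = (-6)+8 = 2
i=3,k=1: even sum, total = 2+3 = 5
i=3,k=2: odd sum, total = 5-2 = 3
i=3,k=3: even sum, total = 3+9 = 12
i=3,k=4: odd sum, total = 12-4 = 8
i=4,k=1: odd sum, total = 8-1 = 7
i=4,k=2: even sum, total = 7+8 = 15
i=4,k=3: odd sum, total = 15-3 = 12
i=4,k=4: even sum, total = 12+16 = 28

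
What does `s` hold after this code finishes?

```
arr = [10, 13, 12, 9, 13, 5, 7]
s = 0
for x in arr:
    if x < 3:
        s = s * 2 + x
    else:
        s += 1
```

7

x=10: not <3, s = 0+1 = 1
x=13: not <3, s = 1+1 = 2
x=12: not <3, s = 2+1 = 3
x=9: not <3, s = 3+1 = 4
x=13: not <3, s = 4+1 = 5
x=5: not <3, s = 5+1 = 6
x=7: not <3, s = 6+1 = 7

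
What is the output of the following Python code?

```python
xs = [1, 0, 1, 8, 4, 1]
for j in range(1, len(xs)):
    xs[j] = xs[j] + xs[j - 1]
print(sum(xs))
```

43

j=1: xs[1] = 0+1 = 1 → [1, 1, 1, 8, 4, 1]
j=2: xs[2] = 1+1 = 2 → [1, 1, 2, 8, 4, 1]
j=3: xs[3] = 8+2 = 10 → [1, 1, 2, 10, 4, 1]
j=4: xs[4] = 4+10 = 14 → [1, 1, 2, 10, 14, 1]
j=5: xs[5] = 1+14 = 15 → [1, 1, 2, 10, 14, 15]
sum = 43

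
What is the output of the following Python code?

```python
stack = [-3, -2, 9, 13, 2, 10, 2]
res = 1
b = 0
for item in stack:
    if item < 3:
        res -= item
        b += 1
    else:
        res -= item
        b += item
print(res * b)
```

-1080

item=-3: <3, res = 1-(-3) = 4; b=1
item=-2: <3, res = 4-(-2) = 6; b=2
item=9: not <3, res = 6-9 = -3; b=11
item=13: not <3, res = (-3)-13 = -16; b=24
item=2: <3, res = (-16)-2 = -18; b=25
item=10: not <3, res = (-18)-10 = -28; b=35
item=2: <3, res = (-28)-2 = -30; b=36
res*b = (-30)*36 = -1080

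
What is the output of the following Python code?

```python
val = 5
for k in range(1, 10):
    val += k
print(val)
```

50

k=1: val = 5+1 = 6
k=2: val = 6+2 = 8
k=3: val = 8+3 = 11
k=4: val = 11+4 = 15
k=5: val = 15+5 = 20
k=6: val = 20+6 = 26
k=7: val = 26+7 = 33
k=8: val = 33+8 = 41
k=9: val = 41+9 = 50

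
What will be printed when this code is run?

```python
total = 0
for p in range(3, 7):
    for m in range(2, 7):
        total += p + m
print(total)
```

170

p=3,m=2: total = 0+5 = 5
p=3,m=3: total = 5+6 = 11
p=3,m=4: total = 11+7 = 18
p=3,m=5: total = 18+8 = 26
p=3,m=6: total = 26+9 = 35
p=4,m=2: total = 35+6 = 41
p=4,m=3: total = 41+7 = 48
p=4,m=4: total = 48+8 = 56
p=4,m=5: total = 56+9 = 65
p=4,m=6: total = 65+10 = 75
p=5,m=2: total = 75+7 = 82
p=5,m=3: total = 82+8 = 90
p=5,m=4: total = 90+9 = 99
p=5,m=5: total = 99+10 = 109
p=5,m=6: total = 109+11 = 120
p=6,m=2: total = 120+8 = 128
p=6,m=3: total = 128+9 = 137
p=6,m=4: total = 137+10 = 147
p=6,m=5: total = 147+11 = 158
p=6,m=6: total = 158+12 = 170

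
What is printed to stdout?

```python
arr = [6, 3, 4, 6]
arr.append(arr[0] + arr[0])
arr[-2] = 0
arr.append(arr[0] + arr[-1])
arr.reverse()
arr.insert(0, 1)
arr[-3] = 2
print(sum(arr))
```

42

append arr[0]+arr[0] = 6+6 = 12 → [6, 3, 4, 6, 12]
arr[-2] = 0 → [6, 3, 4, 0, 12]
append arr[0]+arr[-1] = 6+12 = 18 → [6, 3, 4, 0, 12, 18]
reverse → [18, 12, 0, 4, 3, 6]
insert 1 at 0 → [1, 18, 12, 0, 4, 3, 6]
arr[-3] = 2 → [1, 18, 12, 0, 2, 3, 6]
sum = 42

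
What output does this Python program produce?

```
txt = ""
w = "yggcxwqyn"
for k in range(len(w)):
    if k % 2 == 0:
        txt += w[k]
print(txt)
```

k=0: add 'y' → 'y'
k=1: skip
k=2: add 'g' → 'yg'
k=3: skip
k=4: add 'x' → 'ygx'
k=5: skip
k=6: add 'q' → 'ygxq'
k=7: skip
k=8: add 'n' → 'ygxqn'

ygxqn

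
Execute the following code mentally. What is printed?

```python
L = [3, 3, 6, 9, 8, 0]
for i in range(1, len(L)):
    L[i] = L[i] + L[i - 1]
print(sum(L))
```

100

i=1: L[1] = 3+3 = 6 → [3, 6, 6, 9, 8, 0]
i=2: L[2] = 6+6 = 12 → [3, 6, 12, 9, 8, 0]
i=3: L[3] = 9+12 = 21 → [3, 6, 12, 21, 8, 0]
i=4: L[4] = 8+21 = 29 → [3, 6, 12, 21, 29, 0]
i=5: L[5] = 0+29 = 29 → [3, 6, 12, 21, 29, 29]
sum = 100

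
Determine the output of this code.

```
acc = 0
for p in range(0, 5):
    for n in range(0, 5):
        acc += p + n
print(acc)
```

100

p=0,n=0: acc = 0+0 = 0
p=0,n=1: acc = 0+1 = 1
p=0,n=2: acc = 1+2 = 3
p=0,n=3: acc = 3+3 = 6
p=0,n=4: acc = 6+4 = 10
p=1,n=0: acc = 10+1 = 11
p=1,n=1: acc = 11+2 = 13
p=1,n=2: acc = 13+3 = 16
p=1,n=3: acc = 16+4 = 20
p=1,n=4: acc = 20+5 = 25
p=2,n=0: acc = 25+2 = 27
p=2,n=1: acc = 27+3 = 30
p=2,n=2: acc = 30+4 = 34
p=2,n=3: acc = 34+5 = 39
p=2,n=4: acc = 39+6 = 45
p=3,n=0: acc = 45+3 = 48
p=3,n=1: acc = 48+4 = 52
p=3,n=2: acc = 52+5 = 57
p=3,n=3: acc = 57+6 = 63
p=3,n=4: acc = 63+7 = 70
p=4,n=0: acc = 70+4 = 74
p=4,n=1: acc = 74+5 = 79
p=4,n=2: acc = 79+6 = 85
p=4,n=3: acc = 85+7 = 92
p=4,n=4: acc = 92+8 = 100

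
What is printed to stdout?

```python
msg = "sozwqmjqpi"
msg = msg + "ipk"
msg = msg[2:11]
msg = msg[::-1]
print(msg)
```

+ 'ipk' → 'sozwqmjqpiipk'
slice [2:11] → 'zwqmjqpii'
reverse → 'iipqjmqwz'

iipqjmqwz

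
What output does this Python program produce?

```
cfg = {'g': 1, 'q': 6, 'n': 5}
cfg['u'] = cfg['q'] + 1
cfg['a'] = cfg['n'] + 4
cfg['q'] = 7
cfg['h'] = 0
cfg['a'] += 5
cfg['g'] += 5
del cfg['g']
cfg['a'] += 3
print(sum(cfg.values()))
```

cfg['u'] = cfg['q']+1 = 7 → {'g': 1, 'q': 6, 'n': 5, 'u': 7}
cfg['a'] = cfg['n']+4 = 9 → {'g': 1, 'q': 6, 'n': 5, 'u': 7, 'a': 9}
cfg['q'] = 7 → {'g': 1, 'q': 7, 'n': 5, 'u': 7, 'a': 9}
cfg['h'] = 0 → {'g': 1, 'q': 7, 'n': 5, 'u': 7, 'a': 9, 'h': 0}
cfg['a'] = 9+5 = 14 → {'g': 1, 'q': 7, 'n': 5, 'u': 7, 'a': 14, 'h': 0}
cfg['g'] = 1+5 = 6 → {'g': 6, 'q': 7, 'n': 5, 'u': 7, 'a': 14, 'h': 0}
del 'g' → {'q': 7, 'n': 5, 'u': 7, 'a': 14, 'h': 0}
cfg['a'] = 14+3 = 17 → {'q': 7, 'n': 5, 'u': 7, 'a': 17, 'h': 0}
sum of values = 36

36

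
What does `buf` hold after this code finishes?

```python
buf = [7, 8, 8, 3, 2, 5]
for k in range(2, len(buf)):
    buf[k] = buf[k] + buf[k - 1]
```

k=2: buf[2] = 8+8 = 16 → [7, 8, 16, 3, 2, 5]
k=3: buf[3] = 3+16 = 19 → [7, 8, 16, 19, 2, 5]
k=4: buf[4] = 2+19 = 21 → [7, 8, 16, 19, 21, 5]
k=5: buf[5] = 5+21 = 26 → [7, 8, 16, 19, 21, 26]

[7, 8, 16, 19, 21, 26]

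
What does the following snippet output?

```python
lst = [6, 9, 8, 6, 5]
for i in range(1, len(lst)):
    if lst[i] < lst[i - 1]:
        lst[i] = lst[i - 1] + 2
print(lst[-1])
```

i=1: 9>=6, unchanged → [6, 9, 8, 6, 5]
i=2: 8<9, lst[2] = 9+2 = 11 → [6, 9, 11, 6, 5]
i=3: 6<11, lst[3] = 11+2 = 13 → [6, 9, 11, 13, 5]
i=4: 5<13, lst[4] = 13+2 = 15 → [6, 9, 11, 13, 15]

15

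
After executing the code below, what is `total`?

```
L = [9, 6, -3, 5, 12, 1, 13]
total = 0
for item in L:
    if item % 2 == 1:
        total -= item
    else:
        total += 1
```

-23

item=9: odd, total = 0-9 = -9
item=6: not odd, total = (-9)+1 = -8
item=-3: odd, total = (-8)-(-3) = -5
item=5: odd, total = (-5)-5 = -10
item=12: not odd, total = (-10)+1 = -9
item=1: odd, total = (-9)-1 = -10
item=13: odd, total = (-10)-13 = -23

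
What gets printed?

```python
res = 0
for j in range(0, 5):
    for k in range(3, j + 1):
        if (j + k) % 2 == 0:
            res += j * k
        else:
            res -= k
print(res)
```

j=3,k=3: even sum, res = 0+9 = 9
j=4,k=3: odd sum, res = 9-3 = 6
j=4,k=4: even sum, res = 6+16 = 22

22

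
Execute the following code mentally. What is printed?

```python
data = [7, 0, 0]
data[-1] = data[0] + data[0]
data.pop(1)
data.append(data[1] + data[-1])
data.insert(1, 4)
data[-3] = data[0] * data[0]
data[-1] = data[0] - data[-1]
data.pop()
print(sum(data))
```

data[-1] = data[0]+data[0] = 7+7 = 14 → [7, 0, 14]
pop(1) removes 0 → [7, 14]
append data[1]+data[-1] = 14+14 = 28 → [7, 14, 28]
insert 4 at 1 → [7, 4, 14, 28]
data[-3] = data[0]*data[0] = 7*7 = 49 → [7, 49, 14, 28]
data[-1] = data[0]-data[-1] = 7-28 = -21 → [7, 49, 14, -21]
pop() removes -21 → [7, 49, 14]
sum = 70

70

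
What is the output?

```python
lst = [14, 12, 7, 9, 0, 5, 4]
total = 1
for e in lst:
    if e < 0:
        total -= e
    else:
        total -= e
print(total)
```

-50

e=14: not <0, total = 1-14 = -13
e=12: not <0, total = (-13)-12 = -25
e=7: not <0, total = (-25)-7 = -32
e=9: not <0, total = (-32)-9 = -41
e=0: not <0, total = (-41)-0 = -41
e=5: not <0, total = (-41)-5 = -46
e=4: not <0, total = (-46)-4 = -50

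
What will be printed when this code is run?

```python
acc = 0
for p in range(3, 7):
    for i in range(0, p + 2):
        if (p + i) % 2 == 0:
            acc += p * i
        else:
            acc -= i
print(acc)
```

p=3,i=0: odd sum, acc = 0-0 = 0
p=3,i=1: even sum, acc = 0+3 = 3
p=3,i=2: odd sum, acc = 3-2 = 1
p=3,i=3: even sum, acc = 1+9 = 10
p=3,i=4: odd sum, acc = 10-4 = 6
p=4,i=0: even sum, acc = 6+0 = 6
p=4,i=1: odd sum, acc = 6-1 = 5
p=4,i=2: even sum, acc = 5+8 = 13
p=4,i=3: odd sum, acc = 13-3 = 10
p=4,i=4: even sum, acc = 10+16 = 26
p=4,i=5: odd sum, acc = 26-5 = 21
p=5,i=0: odd sum, acc = 21-0 = 21
p=5,i=1: even sum, acc = 21+5 = 26
p=5,i=2: odd sum, acc = 26-2 = 24
p=5,i=3: even sum, acc = 24+15 = 39
p=5,i=4: odd sum, acc = 39-4 = 35
p=5,i=5: even sum, acc = 35+25 = 60
p=5,i=6: odd sum, acc = 60-6 = 54
p=6,i=0: even sum, acc = 54+0 = 54
p=6,i=1: odd sum, acc = 54-1 = 53
p=6,i=2: even sum, acc = 53+12 = 65
p=6,i=3: odd sum, acc = 65-3 = 62
p=6,i=4: even sum, acc = 62+24 = 86
p=6,i=5: odd sum, acc = 86-5 = 81
p=6,i=6: even sum, acc = 81+36 = 117
p=6,i=7: odd sum, acc = 117-7 = 110

110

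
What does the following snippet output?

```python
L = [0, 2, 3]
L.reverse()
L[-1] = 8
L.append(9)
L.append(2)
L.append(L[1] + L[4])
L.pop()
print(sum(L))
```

24

reverse → [3, 2, 0]
L[-1] = 8 → [3, 2, 8]
append 9 → [3, 2, 8, 9]
append 2 → [3, 2, 8, 9, 2]
append L[1]+L[4] = 2+2 = 4 → [3, 2, 8, 9, 2, 4]
pop() removes 4 → [3, 2, 8, 9, 2]
sum = 24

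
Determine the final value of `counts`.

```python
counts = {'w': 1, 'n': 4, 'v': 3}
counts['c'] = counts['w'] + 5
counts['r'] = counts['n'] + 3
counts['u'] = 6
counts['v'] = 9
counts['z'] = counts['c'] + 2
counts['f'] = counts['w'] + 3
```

{'w': 1, 'n': 4, 'v': 9, 'c': 6, 'r': 7, 'u': 6, 'z': 8, 'f': 4}

counts['c'] = counts['w']+5 = 6 → {'w': 1, 'n': 4, 'v': 3, 'c': 6}
counts['r'] = counts['n']+3 = 7 → {'w': 1, 'n': 4, 'v': 3, 'c': 6, 'r': 7}
counts['u'] = 6 → {'w': 1, 'n': 4, 'v': 3, 'c': 6, 'r': 7, 'u': 6}
counts['v'] = 9 → {'w': 1, 'n': 4, 'v': 9, 'c': 6, 'r': 7, 'u': 6}
counts['z'] = counts['c']+2 = 8 → {'w': 1, 'n': 4, 'v': 9, 'c': 6, 'r': 7, 'u': 6, 'z': 8}
counts['f'] = counts['w']+3 = 4 → {'w': 1, 'n': 4, 'v': 9, 'c': 6, 'r': 7, 'u': 6, 'z': 8, 'f': 4}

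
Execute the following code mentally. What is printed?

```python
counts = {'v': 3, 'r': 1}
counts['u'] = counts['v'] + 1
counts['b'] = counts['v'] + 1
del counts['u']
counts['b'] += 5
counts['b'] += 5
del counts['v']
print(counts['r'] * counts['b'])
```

14

counts['u'] = counts['v']+1 = 4 → {'v': 3, 'r': 1, 'u': 4}
counts['b'] = counts['v']+1 = 4 → {'v': 3, 'r': 1, 'u': 4, 'b': 4}
del 'u' → {'v': 3, 'r': 1, 'b': 4}
counts['b'] = 4+5 = 9 → {'v': 3, 'r': 1, 'b': 9}
counts['b'] = 9+5 = 14 → {'v': 3, 'r': 1, 'b': 14}
del 'v' → {'r': 1, 'b': 14}
counts['r']*counts['b'] = 1*14 = 14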